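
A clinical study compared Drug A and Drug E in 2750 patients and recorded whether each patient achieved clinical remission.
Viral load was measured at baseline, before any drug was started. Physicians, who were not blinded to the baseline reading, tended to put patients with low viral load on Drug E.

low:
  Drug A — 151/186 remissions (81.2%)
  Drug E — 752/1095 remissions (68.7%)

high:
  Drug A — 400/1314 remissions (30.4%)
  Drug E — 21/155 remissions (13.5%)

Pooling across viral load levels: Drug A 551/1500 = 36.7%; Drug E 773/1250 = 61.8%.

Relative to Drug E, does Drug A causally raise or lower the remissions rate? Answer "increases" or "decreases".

Viral load is set before the drug has any effect — it is not caused by the drug — and it independently drives the outcome. That makes it a confounder, so the causal comparison is within viral load levels.
Within each level — low: 81.2% vs 68.7%; high: 30.4% vs 13.5% — Drug A is higher every time.

increases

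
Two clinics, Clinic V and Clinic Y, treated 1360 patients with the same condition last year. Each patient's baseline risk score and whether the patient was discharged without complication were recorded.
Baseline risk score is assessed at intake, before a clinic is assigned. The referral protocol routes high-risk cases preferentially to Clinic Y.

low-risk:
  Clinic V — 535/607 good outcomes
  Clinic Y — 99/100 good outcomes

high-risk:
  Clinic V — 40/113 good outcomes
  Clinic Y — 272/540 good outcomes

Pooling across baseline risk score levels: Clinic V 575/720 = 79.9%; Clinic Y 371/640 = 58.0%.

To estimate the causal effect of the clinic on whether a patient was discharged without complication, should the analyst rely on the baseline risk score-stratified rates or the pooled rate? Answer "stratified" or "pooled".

stratified

The baseline risk score-specific comparison favours Clinic Y throughout, but the pooled figures favour Clinic V. The question is whether to condition on baseline risk score.
Nothing the clinic does changes baseline risk score; the imbalance is an allocation artefact. With baseline risk score also predicting the outcome, the pooled figure is confounded, and the within-stratum comparison is the causal one.
Within each level — low-risk: 88.1% vs 99.0%; high-risk: 35.4% vs 50.4% — Clinic Y is higher every time.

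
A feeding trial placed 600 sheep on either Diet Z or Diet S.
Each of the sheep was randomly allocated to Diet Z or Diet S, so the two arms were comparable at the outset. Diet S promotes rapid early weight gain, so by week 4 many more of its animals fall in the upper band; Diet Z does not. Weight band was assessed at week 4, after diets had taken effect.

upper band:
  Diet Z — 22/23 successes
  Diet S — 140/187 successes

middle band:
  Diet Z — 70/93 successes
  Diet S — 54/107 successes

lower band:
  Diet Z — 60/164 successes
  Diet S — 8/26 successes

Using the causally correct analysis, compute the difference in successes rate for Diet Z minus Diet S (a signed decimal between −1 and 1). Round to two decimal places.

-0.09

Within every week-4 weight band level Diet Z has the higher rate, yet pooled Diet S does — Simpson's reversal.
Week-4 weight band lies on the pathway diet → week-4 weight band → outcome, so adjusting for it blocks the indirect effect. For the total causal effect of diet, use the unadjusted pooled rates.
The causal difference is the pooled difference: 0.543 − 0.631 = -0.088.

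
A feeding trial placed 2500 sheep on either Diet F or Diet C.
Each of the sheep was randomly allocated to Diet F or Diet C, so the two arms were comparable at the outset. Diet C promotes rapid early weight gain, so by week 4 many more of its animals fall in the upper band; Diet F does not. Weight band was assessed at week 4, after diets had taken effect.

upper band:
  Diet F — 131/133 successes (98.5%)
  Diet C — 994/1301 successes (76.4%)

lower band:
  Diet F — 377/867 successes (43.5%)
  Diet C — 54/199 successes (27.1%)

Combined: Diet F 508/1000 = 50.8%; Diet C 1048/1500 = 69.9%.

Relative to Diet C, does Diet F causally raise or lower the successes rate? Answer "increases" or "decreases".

Week-4 weight band is recorded after the diet and is itself shifted by it — it sits on the causal path from diet to outcome. Conditioning on a mediator would strip out part of the effect we want; the pooled comparison gives the total causal effect.
Pooled: Diet F 50.8% vs Diet C 69.9%; Diet C is higher overall.

decreases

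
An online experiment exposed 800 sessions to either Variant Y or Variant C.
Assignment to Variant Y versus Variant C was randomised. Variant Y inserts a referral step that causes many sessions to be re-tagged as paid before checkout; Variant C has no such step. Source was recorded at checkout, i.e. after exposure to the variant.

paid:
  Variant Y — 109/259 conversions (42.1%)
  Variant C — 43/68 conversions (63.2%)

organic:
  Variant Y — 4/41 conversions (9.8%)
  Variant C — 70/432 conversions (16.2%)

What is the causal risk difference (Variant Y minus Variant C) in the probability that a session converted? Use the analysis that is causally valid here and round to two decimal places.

Within every traffic source level Variant C has the higher rate, yet pooled Variant Y does — Simpson's reversal.
Stratifying would compare variants among sessions the variants themselves sorted into traffic source groups — a form of selection on an intermediate. The unconditioned pooled rates give the total causal effect.
The causal difference is the pooled difference: 0.377 − 0.226 = +0.151.

+0.15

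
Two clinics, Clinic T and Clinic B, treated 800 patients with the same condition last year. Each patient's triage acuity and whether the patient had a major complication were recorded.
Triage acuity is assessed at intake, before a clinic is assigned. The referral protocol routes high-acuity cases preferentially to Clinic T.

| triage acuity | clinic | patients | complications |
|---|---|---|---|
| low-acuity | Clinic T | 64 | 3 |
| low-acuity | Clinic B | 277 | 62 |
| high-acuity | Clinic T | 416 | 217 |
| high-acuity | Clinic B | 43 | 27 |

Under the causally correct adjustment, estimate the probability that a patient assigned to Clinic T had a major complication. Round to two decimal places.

Nothing the clinic does changes triage acuity; the imbalance is an allocation artefact. With triage acuity also predicting the outcome, the pooled figure is confounded, and the within-stratum comparison is the causal one.
Standardising Clinic T to the population triage acuity mix: 0.426·3/64 + 0.574·217/416 = 0.319.

0.32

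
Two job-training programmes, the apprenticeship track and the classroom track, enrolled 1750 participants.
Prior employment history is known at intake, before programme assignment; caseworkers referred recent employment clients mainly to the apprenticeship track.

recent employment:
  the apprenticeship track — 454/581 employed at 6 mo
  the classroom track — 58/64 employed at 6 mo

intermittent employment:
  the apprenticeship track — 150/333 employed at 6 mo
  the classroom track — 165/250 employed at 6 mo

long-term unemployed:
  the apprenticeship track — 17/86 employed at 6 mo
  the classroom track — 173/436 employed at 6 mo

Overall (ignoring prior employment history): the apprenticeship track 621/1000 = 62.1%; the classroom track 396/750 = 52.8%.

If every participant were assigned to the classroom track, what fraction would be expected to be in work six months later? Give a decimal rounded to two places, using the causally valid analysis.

0.67

Nothing the programme does changes prior employment history; the imbalance is an allocation artefact. With prior employment history also predicting the outcome, the pooled figure is confounded, and the within-stratum comparison is the causal one.
Standardising the classroom track to the population prior employment history mix: 0.369·58/64 + 0.333·165/250 + 0.298·173/436 = 0.672.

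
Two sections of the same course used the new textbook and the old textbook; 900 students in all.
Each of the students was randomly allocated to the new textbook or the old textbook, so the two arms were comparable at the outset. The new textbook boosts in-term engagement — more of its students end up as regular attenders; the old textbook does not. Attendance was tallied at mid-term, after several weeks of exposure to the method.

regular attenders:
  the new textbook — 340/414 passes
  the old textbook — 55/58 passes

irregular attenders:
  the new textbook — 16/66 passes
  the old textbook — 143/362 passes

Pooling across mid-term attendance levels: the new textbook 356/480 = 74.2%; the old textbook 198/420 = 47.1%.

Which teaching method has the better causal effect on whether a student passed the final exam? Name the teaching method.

Within every mid-term attendance level the old textbook has the higher rate, yet pooled the new textbook does — Simpson's reversal.
The distribution of mid-term attendance is itself part of what the teaching method does — it is an intermediate outcome. Holding it fixed would remove that part of the effect; the total effect is the pooled difference.
Pooled: the new textbook 74.2% vs the old textbook 47.1%; the new textbook is higher overall.

the new textbook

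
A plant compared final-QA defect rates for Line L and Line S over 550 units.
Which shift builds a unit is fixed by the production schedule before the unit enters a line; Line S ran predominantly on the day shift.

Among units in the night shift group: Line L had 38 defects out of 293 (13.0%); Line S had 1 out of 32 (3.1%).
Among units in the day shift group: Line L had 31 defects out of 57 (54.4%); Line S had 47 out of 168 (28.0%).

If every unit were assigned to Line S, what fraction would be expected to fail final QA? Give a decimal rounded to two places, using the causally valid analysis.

0.13

Shift is set before the line has any effect — it is not caused by the line — and it independently drives the outcome. That makes it a confounder, so the causal comparison is within shift levels.
Standardising Line S to the population shift mix: 0.591·1/32 + 0.409·47/168 = 0.133.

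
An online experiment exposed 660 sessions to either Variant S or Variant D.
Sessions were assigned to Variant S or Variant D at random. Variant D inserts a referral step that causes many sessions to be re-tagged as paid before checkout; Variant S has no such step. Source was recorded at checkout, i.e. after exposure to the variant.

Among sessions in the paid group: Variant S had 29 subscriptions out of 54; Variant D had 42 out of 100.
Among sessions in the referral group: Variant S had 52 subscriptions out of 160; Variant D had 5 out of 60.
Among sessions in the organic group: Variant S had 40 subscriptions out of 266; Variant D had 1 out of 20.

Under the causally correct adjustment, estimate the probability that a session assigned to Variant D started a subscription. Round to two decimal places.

0.27

Traffic source here is a post-treatment variable shaped by the variant; conditioning on it would introduce bias rather than remove it. The overall comparison is the causal one.
So P(outcome | do(Variant D)) is just the pooled rate for Variant D: 48/180 = 0.267.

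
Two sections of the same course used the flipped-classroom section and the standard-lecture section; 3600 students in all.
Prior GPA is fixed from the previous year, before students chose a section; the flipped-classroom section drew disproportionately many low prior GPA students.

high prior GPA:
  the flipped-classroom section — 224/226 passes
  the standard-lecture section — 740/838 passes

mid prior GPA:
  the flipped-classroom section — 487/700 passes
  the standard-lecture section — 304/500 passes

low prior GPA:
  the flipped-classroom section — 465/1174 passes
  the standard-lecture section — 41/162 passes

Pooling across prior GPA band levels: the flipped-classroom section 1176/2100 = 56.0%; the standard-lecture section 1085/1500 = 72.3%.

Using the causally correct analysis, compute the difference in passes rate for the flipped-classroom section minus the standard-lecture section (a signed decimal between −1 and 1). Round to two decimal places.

+0.11

Prior GPA band differs across teaching methods for reasons unrelated to any effect of the teaching method itself, and it separately predicts the outcome — a classic confounder. We must compare within prior GPA band levels.
Adjusting over the population distribution of prior GPA band: 0.296·(0.991−0.883) + 0.333·(0.696−0.608) + 0.371·(0.396−0.253) = +0.114.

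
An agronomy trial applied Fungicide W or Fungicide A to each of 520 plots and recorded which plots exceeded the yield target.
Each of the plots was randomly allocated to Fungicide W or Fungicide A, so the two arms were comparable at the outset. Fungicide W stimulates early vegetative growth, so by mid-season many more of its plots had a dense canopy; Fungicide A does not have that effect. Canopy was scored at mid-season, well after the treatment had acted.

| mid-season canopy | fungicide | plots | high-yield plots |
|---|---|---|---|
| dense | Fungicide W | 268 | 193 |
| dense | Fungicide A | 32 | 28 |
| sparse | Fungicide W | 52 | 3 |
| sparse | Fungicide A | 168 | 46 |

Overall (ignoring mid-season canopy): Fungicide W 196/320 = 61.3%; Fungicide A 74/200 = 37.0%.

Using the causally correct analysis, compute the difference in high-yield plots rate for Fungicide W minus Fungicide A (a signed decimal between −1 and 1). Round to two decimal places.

Mid-season canopy is downstream of the fungicide. One should not condition on a consequence of treatment, so the overall rates are the right comparison.
The causal difference is the pooled difference: 0.613 − 0.370 = +0.242.

+0.24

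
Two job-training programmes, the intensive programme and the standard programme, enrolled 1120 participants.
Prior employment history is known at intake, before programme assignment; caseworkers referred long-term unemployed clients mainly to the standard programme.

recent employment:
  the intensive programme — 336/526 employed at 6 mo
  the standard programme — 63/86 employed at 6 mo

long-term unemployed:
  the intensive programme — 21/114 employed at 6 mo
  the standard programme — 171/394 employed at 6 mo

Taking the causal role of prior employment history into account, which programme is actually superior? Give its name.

Nothing the programme does changes prior employment history; the imbalance is an allocation artefact. With prior employment history also predicting the outcome, the pooled figure is confounded, and the within-stratum comparison is the causal one.
Within each level — recent employment: 63.9% vs 73.3%; long-term unemployed: 18.4% vs 43.4% — the standard programme is higher every time.

the standard programme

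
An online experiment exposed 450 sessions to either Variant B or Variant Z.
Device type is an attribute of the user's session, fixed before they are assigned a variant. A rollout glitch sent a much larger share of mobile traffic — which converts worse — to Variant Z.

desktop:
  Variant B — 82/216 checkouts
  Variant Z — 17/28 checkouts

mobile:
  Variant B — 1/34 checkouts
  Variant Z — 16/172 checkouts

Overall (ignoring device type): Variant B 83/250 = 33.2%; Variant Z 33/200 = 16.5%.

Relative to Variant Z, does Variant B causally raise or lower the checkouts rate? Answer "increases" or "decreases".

decreases

Variant Z is higher inside every device type stratum but Variant B is higher in aggregate. Whether to stratify depends on how device type relates to the variant.
Nothing the variant does changes device type; the imbalance is an allocation artefact. With device type also predicting the outcome, the pooled figure is confounded, and the within-stratum comparison is the causal one.
Within each level — desktop: 38.0% vs 60.7%; mobile: 2.9% vs 9.3% — Variant Z is higher every time.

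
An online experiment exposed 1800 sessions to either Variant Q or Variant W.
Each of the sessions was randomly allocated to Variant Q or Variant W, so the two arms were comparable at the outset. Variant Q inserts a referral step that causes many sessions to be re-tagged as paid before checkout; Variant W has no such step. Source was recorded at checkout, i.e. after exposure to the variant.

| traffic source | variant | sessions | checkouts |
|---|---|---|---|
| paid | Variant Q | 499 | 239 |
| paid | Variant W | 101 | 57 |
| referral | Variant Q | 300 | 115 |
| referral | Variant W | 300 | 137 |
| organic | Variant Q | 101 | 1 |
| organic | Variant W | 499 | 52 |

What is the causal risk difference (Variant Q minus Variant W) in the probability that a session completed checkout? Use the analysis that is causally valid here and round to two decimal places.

The traffic source-specific comparison favours Variant W throughout, but the pooled figures favour Variant Q. The question is whether to condition on traffic source.
Stratifying would compare variants among sessions the variants themselves sorted into traffic source groups — a form of selection on an intermediate. The unconditioned pooled rates give the total causal effect.
The causal difference is the pooled difference: 0.394 − 0.273 = +0.121.

+0.12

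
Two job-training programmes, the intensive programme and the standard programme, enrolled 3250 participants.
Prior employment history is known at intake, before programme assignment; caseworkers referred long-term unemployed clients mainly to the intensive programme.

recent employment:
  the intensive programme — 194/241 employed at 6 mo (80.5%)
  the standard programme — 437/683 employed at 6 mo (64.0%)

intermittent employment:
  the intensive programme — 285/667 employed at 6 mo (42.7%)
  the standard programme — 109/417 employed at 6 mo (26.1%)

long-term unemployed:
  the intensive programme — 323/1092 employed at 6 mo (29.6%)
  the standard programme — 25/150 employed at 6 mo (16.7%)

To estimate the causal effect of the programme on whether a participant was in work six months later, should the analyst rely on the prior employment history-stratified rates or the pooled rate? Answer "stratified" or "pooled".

Prior employment history satisfies the back-door criterion: it is not a descendant of the programme, and it blocks the spurious path from programme to outcome. Adjusting for it (i.e., using the within-prior employment history rates) gives the causal effect.
Within each level — recent employment: 80.5% vs 64.0%; intermittent employment: 42.7% vs 26.1%; long-term unemployed: 29.6% vs 16.7% — the intensive programme is higher every time.

stratified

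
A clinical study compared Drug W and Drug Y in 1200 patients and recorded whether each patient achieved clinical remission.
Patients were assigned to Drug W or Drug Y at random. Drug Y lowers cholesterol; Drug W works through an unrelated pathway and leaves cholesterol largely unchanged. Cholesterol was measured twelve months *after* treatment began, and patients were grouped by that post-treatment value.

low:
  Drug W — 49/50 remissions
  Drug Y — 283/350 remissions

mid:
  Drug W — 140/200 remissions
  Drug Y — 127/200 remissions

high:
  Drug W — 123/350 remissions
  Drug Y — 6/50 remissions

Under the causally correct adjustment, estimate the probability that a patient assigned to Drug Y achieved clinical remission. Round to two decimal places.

0.69

Because the drug influences cholesterol, cholesterol is a post-treatment mediator, not a confounder. Stratifying on it would bias the estimate; the causal effect is the crude pooled difference.
So P(outcome | do(Drug Y)) is just the pooled rate for Drug Y: 416/600 = 0.693.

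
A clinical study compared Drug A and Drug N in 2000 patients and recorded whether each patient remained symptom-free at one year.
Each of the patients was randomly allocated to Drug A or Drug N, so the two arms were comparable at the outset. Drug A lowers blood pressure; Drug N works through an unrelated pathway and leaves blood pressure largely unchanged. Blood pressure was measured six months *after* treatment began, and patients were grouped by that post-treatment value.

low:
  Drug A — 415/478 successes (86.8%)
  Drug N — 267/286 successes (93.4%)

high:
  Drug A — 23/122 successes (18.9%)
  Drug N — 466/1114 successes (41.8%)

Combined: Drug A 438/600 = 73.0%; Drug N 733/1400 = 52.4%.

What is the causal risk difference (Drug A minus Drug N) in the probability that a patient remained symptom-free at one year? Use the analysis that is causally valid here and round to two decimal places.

+0.21

Blood pressure lies on the pathway drug → blood pressure → outcome, so adjusting for it blocks the indirect effect. For the total causal effect of drug, use the unadjusted pooled rates.
The causal difference is the pooled difference: 0.730 − 0.524 = +0.206.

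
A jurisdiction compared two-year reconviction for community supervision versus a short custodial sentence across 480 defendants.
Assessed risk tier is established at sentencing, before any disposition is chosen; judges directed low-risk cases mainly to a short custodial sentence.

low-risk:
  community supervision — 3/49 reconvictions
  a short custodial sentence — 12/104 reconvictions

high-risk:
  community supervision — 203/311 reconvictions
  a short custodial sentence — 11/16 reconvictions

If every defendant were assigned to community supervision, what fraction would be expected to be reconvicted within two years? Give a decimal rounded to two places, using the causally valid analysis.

Assessed risk tier satisfies the back-door criterion: it is not a descendant of the disposition, and it blocks the spurious path from disposition to outcome. Adjusting for it (i.e., using the within-assessed risk tier rates) gives the causal effect.
Standardising community supervision to the population assessed risk tier mix: 0.319·3/49 + 0.681·203/311 = 0.464.

0.46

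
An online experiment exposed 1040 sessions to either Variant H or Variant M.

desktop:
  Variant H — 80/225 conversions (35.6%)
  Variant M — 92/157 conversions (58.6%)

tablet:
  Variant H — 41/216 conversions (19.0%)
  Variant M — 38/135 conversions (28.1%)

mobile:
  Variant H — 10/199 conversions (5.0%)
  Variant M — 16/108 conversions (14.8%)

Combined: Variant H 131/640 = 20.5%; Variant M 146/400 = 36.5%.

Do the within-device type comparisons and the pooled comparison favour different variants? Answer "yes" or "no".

no

Within each device type level (desktop 35.6% vs 58.6%; tablet 19.0% vs 28.1%; mobile 5.0% vs 14.8%), Variant M has the higher rate every time. Pooled: 20.5% vs 36.5% — Variant M has the higher rate overall. They agree.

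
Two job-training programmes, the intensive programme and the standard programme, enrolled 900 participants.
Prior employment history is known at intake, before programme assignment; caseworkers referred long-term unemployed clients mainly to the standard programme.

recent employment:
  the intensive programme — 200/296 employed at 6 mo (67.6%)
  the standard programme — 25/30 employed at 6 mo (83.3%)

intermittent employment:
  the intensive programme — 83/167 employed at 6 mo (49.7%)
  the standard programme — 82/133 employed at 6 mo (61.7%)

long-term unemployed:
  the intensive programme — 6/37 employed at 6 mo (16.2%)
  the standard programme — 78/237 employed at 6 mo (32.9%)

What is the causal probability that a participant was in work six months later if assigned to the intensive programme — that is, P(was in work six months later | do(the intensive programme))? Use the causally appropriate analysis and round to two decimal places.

0.46

Prior employment history satisfies the back-door criterion: it is not a descendant of the programme, and it blocks the spurious path from programme to outcome. Adjusting for it (i.e., using the within-prior employment history rates) gives the causal effect.
Standardising the intensive programme to the population prior employment history mix: 0.362·200/296 + 0.333·83/167 + 0.304·6/37 = 0.460.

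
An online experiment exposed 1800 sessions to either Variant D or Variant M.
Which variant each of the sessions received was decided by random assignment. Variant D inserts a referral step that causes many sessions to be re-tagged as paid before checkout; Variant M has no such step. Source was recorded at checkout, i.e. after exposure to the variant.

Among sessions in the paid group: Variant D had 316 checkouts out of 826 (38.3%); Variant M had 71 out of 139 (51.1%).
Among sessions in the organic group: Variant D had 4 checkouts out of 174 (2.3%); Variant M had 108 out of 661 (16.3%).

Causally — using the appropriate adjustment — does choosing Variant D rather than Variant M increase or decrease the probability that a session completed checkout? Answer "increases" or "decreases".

The distribution of traffic source is itself part of what the variant does — it is an intermediate outcome. Holding it fixed would remove that part of the effect; the total effect is the pooled difference.
Pooled: Variant D 32.0% vs Variant M 22.4%; Variant D is higher overall.

increases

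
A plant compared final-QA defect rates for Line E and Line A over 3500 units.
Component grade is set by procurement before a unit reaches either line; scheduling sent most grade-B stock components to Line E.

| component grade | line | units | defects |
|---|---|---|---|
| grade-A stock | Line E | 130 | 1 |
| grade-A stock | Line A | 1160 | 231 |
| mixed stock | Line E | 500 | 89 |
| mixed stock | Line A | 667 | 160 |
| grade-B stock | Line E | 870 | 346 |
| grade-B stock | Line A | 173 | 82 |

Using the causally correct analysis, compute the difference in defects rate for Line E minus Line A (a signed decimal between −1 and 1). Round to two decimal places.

-0.11

Component grade satisfies the back-door criterion: it is not a descendant of the line, and it blocks the spurious path from line to outcome. Adjusting for it (i.e., using the within-component grade rates) gives the causal effect.
Adjusting over the population distribution of component grade: 0.369·(0.008−0.199) + 0.333·(0.178−0.240) + 0.298·(0.398−0.474) = -0.114.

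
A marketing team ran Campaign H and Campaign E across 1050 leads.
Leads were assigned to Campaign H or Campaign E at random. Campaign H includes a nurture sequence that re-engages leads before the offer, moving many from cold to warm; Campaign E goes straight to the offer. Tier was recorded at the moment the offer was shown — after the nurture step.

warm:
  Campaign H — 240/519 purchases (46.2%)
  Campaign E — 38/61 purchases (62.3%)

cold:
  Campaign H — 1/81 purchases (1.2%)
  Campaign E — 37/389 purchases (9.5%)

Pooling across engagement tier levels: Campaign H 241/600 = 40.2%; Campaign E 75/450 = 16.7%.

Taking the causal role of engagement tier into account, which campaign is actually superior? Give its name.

Campaign E is higher inside every engagement tier stratum but Campaign H is higher in aggregate. Whether to stratify depends on how engagement tier relates to the campaign.
Engagement tier is recorded after the campaign and is itself shifted by it — it sits on the causal path from campaign to outcome. Conditioning on a mediator would strip out part of the effect we want; the pooled comparison gives the total causal effect.
Pooled: Campaign H 40.2% vs Campaign E 16.7%; Campaign H is higher overall.

Campaign H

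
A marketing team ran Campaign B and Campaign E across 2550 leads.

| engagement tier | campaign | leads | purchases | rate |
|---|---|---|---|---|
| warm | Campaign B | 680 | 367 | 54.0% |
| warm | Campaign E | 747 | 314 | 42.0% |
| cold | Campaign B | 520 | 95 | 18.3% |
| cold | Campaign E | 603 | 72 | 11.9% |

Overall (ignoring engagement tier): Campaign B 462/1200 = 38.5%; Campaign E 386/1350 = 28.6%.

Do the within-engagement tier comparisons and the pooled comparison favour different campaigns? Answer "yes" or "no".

Within each engagement tier level (warm 54.0% vs 42.0%; cold 18.3% vs 11.9%), Campaign B has the higher rate every time. Pooled: 38.5% vs 28.6% — Campaign B has the higher rate overall. They agree.

no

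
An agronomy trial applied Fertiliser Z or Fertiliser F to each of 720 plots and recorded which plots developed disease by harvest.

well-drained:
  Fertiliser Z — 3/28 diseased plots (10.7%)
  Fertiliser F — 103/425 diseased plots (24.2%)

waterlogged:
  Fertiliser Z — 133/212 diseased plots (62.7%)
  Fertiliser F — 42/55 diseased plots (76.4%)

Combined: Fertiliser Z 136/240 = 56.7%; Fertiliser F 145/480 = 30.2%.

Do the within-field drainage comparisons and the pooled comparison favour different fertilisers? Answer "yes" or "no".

Within each field drainage level (well-drained 10.7% vs 24.2%; waterlogged 62.7% vs 76.4%), Fertiliser Z has the lower rate every time. Pooled: 56.7% vs 30.2% — Fertiliser F has the lower rate overall. The two comparisons disagree.

yes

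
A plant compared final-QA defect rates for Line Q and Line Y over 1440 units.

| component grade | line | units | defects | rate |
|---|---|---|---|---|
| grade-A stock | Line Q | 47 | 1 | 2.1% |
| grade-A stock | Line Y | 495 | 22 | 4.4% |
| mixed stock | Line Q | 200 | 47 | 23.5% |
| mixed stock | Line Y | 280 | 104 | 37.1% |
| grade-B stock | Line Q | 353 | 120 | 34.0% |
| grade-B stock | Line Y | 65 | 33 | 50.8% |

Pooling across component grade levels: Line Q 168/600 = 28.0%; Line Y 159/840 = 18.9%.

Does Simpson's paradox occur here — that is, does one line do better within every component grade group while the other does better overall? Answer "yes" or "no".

yes

Within each component grade level (grade-A stock 2.1% vs 4.4%; mixed stock 23.5% vs 37.1%; grade-B stock 34.0% vs 50.8%), Line Q has the lower rate every time. Pooled: 28.0% vs 18.9% — Line Y has the lower rate overall. The two comparisons disagree.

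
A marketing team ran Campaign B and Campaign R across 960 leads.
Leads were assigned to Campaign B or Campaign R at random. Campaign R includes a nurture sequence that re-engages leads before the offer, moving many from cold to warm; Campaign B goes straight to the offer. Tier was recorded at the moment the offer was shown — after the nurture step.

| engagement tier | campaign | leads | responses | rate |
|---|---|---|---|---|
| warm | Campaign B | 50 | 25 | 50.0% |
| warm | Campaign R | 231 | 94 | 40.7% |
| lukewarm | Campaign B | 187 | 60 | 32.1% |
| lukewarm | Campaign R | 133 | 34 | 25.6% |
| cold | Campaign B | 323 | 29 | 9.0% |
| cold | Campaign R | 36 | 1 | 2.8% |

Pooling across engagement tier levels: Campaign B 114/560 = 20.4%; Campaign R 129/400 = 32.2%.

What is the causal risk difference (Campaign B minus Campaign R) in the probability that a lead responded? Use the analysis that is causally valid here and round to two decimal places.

-0.12

Within every engagement tier level Campaign B has the higher rate, yet pooled Campaign R does — Simpson's reversal.
Engagement tier is recorded after the campaign and is itself shifted by it — it sits on the causal path from campaign to outcome. Conditioning on a mediator would strip out part of the effect we want; the pooled comparison gives the total causal effect.
The causal difference is the pooled difference: 0.204 − 0.323 = -0.119.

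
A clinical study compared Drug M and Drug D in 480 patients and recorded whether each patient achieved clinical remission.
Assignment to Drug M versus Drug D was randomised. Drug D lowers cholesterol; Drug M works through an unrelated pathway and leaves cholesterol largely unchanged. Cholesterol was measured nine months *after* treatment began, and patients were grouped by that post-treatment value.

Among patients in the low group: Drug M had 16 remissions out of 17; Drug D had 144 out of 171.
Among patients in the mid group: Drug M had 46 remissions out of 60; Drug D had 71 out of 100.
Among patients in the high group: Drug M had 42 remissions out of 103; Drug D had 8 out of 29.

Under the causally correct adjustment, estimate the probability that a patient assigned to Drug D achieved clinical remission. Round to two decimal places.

0.74

The cholesterol-specific comparison favours Drug M throughout, but the pooled figures favour Drug D. The question is whether to condition on cholesterol.
Cholesterol here is a post-treatment variable shaped by the drug; conditioning on it would introduce bias rather than remove it. The overall comparison is the causal one.
So P(outcome | do(Drug D)) is just the pooled rate for Drug D: 223/300 = 0.743.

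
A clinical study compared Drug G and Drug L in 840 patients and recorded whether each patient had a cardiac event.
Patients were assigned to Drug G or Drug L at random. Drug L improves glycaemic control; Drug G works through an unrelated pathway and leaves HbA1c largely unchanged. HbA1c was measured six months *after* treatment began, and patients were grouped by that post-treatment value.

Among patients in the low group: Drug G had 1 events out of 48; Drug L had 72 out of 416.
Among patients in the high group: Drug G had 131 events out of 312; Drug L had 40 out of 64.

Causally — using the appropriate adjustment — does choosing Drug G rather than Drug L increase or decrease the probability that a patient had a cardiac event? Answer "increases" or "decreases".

increases

The stratified and pooled comparisons disagree (Drug G wins within each HbA1c; Drug L wins overall), so the answer turns on the causal role of HbA1c.
Stratifying would compare drugs among patients the drugs themselves sorted into HbA1c groups — a form of selection on an intermediate. The unconditioned pooled rates give the total causal effect.
Pooled: Drug G 36.7% vs Drug L 23.3%; Drug L is lower overall.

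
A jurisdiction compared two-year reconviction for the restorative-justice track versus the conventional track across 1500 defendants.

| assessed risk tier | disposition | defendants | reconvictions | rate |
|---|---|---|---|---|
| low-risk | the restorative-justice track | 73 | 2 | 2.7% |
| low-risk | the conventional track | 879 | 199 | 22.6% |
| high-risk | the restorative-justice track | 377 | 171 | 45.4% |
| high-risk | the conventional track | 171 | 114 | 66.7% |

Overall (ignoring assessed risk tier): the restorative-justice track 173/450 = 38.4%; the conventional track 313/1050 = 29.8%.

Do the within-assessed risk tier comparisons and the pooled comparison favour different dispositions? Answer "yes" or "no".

yes

Within each assessed risk tier level (low-risk 2.7% vs 22.6%; high-risk 45.4% vs 66.7%), the restorative-justice track has the lower rate every time. Pooled: 38.4% vs 29.8% — the conventional track has the lower rate overall. The two comparisons disagree.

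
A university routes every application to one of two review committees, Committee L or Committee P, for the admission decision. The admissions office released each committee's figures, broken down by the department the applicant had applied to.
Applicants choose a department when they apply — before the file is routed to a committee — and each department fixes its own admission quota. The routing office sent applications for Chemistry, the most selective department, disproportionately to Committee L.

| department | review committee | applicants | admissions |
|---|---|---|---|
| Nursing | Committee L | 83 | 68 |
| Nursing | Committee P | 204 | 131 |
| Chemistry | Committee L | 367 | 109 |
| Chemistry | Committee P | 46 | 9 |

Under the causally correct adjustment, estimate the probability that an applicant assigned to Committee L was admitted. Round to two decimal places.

The stratified and pooled comparisons disagree (Committee L wins within each department; Committee P wins overall), so the answer turns on the causal role of department.
Department satisfies the back-door criterion: it is not a descendant of the review committee, and it blocks the spurious path from review committee to outcome. Adjusting for it (i.e., using the within-department rates) gives the causal effect.
Standardising Committee L to the population department mix: 0.410·68/83 + 0.590·109/367 = 0.511.

0.51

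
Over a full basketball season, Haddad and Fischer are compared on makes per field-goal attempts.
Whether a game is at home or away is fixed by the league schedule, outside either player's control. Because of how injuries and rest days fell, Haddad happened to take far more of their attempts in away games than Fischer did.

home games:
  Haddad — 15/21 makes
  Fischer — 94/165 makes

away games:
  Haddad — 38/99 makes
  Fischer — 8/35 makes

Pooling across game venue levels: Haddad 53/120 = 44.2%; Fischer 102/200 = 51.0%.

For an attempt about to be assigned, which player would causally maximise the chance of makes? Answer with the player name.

Haddad is higher inside every game venue stratum but Fischer is higher in aggregate. Whether to stratify depends on how game venue relates to the player.
Since game venue is a pre-existing factor (not a product of the player) and it affects the outcome on its own, it is a confounder. The stratified rates, not the pooled rate, identify the causal effect.
Within each level — home games: 71.4% vs 57.0%; away games: 38.4% vs 22.9% — Haddad is higher every time.

Haddad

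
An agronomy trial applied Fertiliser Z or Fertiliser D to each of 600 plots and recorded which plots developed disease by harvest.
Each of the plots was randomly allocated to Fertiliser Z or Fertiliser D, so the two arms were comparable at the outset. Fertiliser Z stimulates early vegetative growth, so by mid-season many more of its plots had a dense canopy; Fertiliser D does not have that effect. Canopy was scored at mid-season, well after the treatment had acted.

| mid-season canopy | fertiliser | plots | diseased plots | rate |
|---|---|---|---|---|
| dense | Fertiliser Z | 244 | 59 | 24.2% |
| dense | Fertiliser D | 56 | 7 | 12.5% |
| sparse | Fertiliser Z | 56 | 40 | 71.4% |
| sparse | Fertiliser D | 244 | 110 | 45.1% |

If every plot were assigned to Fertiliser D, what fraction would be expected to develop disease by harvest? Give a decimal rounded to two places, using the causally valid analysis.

Within every mid-season canopy level Fertiliser D has the lower rate, yet pooled Fertiliser Z does — Simpson's reversal.
Mid-season canopy lies on the pathway fertiliser → mid-season canopy → outcome, so adjusting for it blocks the indirect effect. For the total causal effect of fertiliser, use the unadjusted pooled rates.
So P(outcome | do(Fertiliser D)) is just the pooled rate for Fertiliser D: 117/300 = 0.390.

0.39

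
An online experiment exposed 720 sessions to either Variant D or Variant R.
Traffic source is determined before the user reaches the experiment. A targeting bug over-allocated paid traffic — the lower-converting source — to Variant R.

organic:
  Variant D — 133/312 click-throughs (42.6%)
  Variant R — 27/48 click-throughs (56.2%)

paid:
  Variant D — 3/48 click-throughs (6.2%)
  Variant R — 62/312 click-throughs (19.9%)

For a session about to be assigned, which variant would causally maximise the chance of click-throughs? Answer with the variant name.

Variant R

Variant R is higher inside every traffic source stratum but Variant D is higher in aggregate. Whether to stratify depends on how traffic source relates to the variant.
Since traffic source is a pre-existing factor (not a product of the variant) and it affects the outcome on its own, it is a confounder. The stratified rates, not the pooled rate, identify the causal effect.
Within each level — organic: 42.6% vs 56.2%; paid: 6.2% vs 19.9% — Variant R is higher every time.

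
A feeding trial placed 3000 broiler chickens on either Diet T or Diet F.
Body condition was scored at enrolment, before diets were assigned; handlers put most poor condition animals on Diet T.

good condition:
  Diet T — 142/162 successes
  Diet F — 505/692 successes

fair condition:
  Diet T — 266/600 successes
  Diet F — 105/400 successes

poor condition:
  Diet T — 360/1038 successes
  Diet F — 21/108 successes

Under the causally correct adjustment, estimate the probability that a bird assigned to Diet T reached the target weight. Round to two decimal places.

0.53

The imbalance in starting body condition arose from how broiler chickens were allocated, not from anything the diet did; and starting body condition independently affects the outcome. The pooled gap is confounded — condition on starting body condition.
Standardising Diet T to the population starting body condition mix: 0.285·142/162 + 0.333·266/600 + 0.382·360/1038 = 0.530.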